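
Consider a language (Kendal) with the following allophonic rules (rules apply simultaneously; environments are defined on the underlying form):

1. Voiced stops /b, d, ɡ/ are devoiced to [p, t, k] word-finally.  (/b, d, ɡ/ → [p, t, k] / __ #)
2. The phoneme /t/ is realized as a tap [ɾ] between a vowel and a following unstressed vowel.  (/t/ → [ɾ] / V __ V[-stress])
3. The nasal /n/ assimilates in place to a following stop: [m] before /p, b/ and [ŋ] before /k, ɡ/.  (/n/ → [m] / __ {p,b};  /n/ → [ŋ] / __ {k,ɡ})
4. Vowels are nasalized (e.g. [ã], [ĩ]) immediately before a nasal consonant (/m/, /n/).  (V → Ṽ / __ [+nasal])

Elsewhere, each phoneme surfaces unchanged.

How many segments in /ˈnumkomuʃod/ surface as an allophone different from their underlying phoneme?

3

Segments that undergo a rule: /u/ → [ũ] (rule 4); /o/ → [õ] (rule 4); /d/ → [t] (rule 1).
All other segments surface unchanged.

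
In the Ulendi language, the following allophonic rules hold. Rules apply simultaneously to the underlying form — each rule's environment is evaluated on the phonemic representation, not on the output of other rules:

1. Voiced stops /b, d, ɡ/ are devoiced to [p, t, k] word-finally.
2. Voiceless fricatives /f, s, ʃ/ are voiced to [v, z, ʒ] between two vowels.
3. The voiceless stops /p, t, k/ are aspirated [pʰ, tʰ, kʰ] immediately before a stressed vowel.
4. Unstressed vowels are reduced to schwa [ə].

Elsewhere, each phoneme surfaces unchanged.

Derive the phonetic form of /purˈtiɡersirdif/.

[pərˈtʰiɡərsərdəf]

/p/ (word-initial): rule 3 targets it, but not immediately before a stressed vowel → unchanged [p].
/u/ (between /p/ and /r/): in an unstressed syllable, so rule 4 applies → [ə].
/r/ (between /u/ and /t/): no rule targets it → [r].
/t/ (between /r/ and /i/): immediately before a stressed vowel, so rule 3 applies → [tʰ].
/i/ — between /t/ and /ɡ/; rule 4 does not apply here → [i].
/ɡ/ — between /i/ and /e/; rule 1 does not apply here → [ɡ].
/e/ meets the environment for rule 4 (in an unstressed syllable) → [ə].
/r/ (between /e/ and /s/): no rule targets it → [r].
/s/ (between /r/ and /i/) fails the environment for rule 2, so it stays [s].
/i/ — between /s/ and /r/, in an unstressed syllable — surfaces as [ə] (rule 4).
/r/ (between /i/ and /d/): no rule targets it → [r].
/d/ (between /r/ and /i/) fails the environment for rule 1, so it stays [d].
/i/ meets the environment for rule 4 (in an unstressed syllable) → [ə].
/f/ (word-final) fails the environment for rule 2, so it stays [f].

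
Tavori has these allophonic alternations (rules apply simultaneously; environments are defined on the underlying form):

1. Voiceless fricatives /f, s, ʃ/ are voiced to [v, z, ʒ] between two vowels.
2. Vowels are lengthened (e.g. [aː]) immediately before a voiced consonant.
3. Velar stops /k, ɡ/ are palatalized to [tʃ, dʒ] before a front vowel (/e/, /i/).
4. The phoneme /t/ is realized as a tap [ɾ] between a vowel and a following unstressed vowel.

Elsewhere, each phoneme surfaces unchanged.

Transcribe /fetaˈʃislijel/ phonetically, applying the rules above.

[feɾaˈʒisliːjeːl]

/f/ — word-initial; rule 1 does not apply here → [f].
/e/ (between /f/ and /t/) fails the environment for rule 2, so it stays [e].
/t/ (between /e/ and /a/) occurs between a vowel and a following unstressed vowel → [ɾ] by rule 4.
/a/ (between /t/ and /ʃ/) fails the environment for rule 2, so it stays [a].
/ʃ/ meets the environment for rule 1 (between two vowels) → [ʒ].
/i/ (between /ʃ/ and /s/): rule 2 targets it, but not before a voiced consonant → unchanged [i].
/s/ (between /i/ and /l/): rule 1 targets it, but not between two vowels → unchanged [s].
/i/ — between /l/ and /j/, before a voiced consonant — surfaces as [iː] (rule 2).
/e/ (between /j/ and /l/): before a voiced consonant, so rule 2 applies → [eː].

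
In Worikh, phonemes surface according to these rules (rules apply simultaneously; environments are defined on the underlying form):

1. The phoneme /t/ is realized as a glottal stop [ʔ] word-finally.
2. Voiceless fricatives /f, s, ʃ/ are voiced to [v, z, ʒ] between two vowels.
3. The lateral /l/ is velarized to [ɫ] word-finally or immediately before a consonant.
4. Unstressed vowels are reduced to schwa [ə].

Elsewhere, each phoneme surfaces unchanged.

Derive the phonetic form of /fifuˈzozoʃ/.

/f/ (word-initial) fails the environment for rule 2, so it stays [f].
/i/ meets the environment for rule 4 (in an unstressed syllable) → [ə].
/f/ (between /i/ and /u/): between two vowels, so rule 2 applies → [v].
Rule 4 applies to /u/ (between /f/ and /z/: in an unstressed syllable) → [ə].
/z/ (between /u/ and /o/) is unaffected → [z].
/o/ (between /z/ and /z/) fails the environment for rule 4, so it stays [o].
/z/ stays [z].
/o/ (between /z/ and /ʃ/): in an unstressed syllable, so rule 4 applies → [ə].
/ʃ/ (word-final) fails the environment for rule 2, so it stays [ʃ].

[fəvəˈzozəʃ]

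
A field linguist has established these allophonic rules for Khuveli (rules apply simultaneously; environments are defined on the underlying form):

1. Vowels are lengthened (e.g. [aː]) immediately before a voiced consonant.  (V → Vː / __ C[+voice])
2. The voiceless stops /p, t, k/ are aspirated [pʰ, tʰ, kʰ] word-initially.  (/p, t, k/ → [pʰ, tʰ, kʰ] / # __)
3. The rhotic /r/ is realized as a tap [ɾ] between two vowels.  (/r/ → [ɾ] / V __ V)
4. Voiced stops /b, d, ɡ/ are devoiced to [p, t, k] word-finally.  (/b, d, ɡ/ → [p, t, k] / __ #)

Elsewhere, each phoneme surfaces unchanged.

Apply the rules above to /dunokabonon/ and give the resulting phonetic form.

/d/ (word-initial) is in the target of rule 4 but the environment (word-finally) is not met → [d].
/u/ (between /d/ and /n/): before a voiced consonant, so rule 1 applies → [uː].
/o/ (between /n/ and /k/) fails the environment for rule 1, so it stays [o].
/k/ (between /o/ and /a/) is in the target of rule 2 but the environment (word-initially) is not met → [k].
/a/ — between /k/ and /b/, before a voiced consonant — surfaces as [aː] (rule 1).
/b/ — between /a/ and /o/; rule 4 does not apply here → [b].
/o/ (between /b/ and /n/) occurs before a voiced consonant → [oː] by rule 1.
/o/ — between /n/ and /n/, before a voiced consonant — surfaces as [oː] (rule 1).

[duːnokaːboːnoːn]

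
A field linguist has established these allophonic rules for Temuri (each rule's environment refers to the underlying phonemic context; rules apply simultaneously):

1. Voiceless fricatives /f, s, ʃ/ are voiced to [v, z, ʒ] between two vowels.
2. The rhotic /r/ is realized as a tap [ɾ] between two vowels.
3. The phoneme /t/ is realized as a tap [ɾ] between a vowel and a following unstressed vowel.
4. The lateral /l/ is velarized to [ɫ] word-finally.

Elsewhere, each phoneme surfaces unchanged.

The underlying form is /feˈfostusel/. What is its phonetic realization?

/f/ (word-initial) fails the environment for rule 1, so it stays [f].
/e/ stays [e].
/f/ meets the environment for rule 1 (between two vowels) → [v].
/o/ (between /f/ and /s/): no rule targets it → [o].
/s/ (between /o/ and /t/): rule 1 targets it, but not between two vowels → unchanged [s].
/t/ (between /s/ and /u/) is in the target of rule 3 but the environment (between a vowel and a following unstressed vowel) is not met → [t].
/u/ — not in any rule's target class → [u].
/s/ — between /u/ and /e/, between two vowels — surfaces as [z] (rule 1).
/e/ (between /s/ and /l/): no rule targets it → [e].
/l/ (word-final) occurs word-finally → [ɫ] by rule 4.

[feˈvostuzeɫ]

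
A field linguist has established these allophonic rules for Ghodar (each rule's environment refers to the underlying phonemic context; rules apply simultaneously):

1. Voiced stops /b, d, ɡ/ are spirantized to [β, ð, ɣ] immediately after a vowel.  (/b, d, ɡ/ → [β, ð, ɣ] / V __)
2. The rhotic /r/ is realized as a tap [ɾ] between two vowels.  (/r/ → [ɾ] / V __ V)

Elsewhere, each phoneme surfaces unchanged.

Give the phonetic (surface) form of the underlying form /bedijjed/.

[beðijjeð]

/b/ (word-initial) fails the environment for rule 1, so it stays [b].
/e/ (between /b/ and /d/): no rule targets it → [e].
Rule 1 applies to /d/ (between /e/ and /i/: immediately after a vowel) → [ð].
/i/ — not in any rule's target class → [i].
/j/ stays [j].
/j/ stays [j].
/e/ stays [e].
/d/ (word-final) occurs immediately after a vowel → [ð] by rule 1.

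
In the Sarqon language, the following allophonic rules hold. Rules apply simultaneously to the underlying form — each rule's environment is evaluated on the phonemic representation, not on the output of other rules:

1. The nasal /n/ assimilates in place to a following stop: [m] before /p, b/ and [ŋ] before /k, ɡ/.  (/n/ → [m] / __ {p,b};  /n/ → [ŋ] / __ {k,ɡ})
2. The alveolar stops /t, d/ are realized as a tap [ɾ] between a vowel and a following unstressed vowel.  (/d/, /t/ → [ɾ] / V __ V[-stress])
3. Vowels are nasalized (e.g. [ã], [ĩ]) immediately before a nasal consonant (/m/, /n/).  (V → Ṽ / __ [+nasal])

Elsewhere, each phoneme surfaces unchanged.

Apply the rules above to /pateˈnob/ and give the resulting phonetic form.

/p/ — not in any rule's target class → [p].
/a/ (between /p/ and /t/) is in the target of rule 3 but the environment (before a nasal consonant) is not met → [a].
Rule 2 applies to /t/ (between /a/ and /e/: between a vowel and a following unstressed vowel) → [ɾ].
Rule 3 applies to /e/ (between /t/ and /n/: before a nasal consonant) → [ẽ].
/n/ — between /e/ and /o/; rule 1 does not apply here → [n].
/o/ — between /n/ and /b/; rule 3 does not apply here → [o].
/b/ (word-final): no rule targets it → [b].

[paɾẽˈnob]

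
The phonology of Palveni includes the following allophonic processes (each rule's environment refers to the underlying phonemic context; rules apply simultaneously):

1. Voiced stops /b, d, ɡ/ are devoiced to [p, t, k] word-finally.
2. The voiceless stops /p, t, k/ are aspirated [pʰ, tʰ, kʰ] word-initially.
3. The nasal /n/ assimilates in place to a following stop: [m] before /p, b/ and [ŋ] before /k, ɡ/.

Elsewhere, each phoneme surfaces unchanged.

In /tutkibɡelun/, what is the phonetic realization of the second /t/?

/t/ — between /u/ and /k/; rule 2 does not apply here → [t].

[t]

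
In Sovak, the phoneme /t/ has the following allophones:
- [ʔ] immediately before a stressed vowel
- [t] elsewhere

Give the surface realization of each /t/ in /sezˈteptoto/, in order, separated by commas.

Occurrence 1 (position 4): immediately before a stressed vowel → [ʔ].
Occurrence 2 (position 7): no conditioning environment matches → elsewhere allophone [t].
Occurrence 3 (position 9): no conditioning environment matches → elsewhere allophone [t].

[ʔ], [t], [t]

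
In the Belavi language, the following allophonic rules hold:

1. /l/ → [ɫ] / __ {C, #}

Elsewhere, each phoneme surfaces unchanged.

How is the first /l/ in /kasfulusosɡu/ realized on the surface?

[l]

/l/ — between /u/ and /u/; rule 1 does not apply here → [l].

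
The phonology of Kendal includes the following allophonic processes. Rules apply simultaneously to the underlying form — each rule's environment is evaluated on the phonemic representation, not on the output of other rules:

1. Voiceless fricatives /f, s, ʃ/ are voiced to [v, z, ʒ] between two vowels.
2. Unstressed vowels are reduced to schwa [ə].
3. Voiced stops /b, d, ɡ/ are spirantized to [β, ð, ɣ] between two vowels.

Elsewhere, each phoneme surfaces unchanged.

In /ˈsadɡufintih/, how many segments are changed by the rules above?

Segments that undergo a rule: /u/ → [ə] (rule 2); /f/ → [v] (rule 1); /i/ → [ə] (rule 2); /i/ → [ə] (rule 2).
All other segments surface unchanged.

4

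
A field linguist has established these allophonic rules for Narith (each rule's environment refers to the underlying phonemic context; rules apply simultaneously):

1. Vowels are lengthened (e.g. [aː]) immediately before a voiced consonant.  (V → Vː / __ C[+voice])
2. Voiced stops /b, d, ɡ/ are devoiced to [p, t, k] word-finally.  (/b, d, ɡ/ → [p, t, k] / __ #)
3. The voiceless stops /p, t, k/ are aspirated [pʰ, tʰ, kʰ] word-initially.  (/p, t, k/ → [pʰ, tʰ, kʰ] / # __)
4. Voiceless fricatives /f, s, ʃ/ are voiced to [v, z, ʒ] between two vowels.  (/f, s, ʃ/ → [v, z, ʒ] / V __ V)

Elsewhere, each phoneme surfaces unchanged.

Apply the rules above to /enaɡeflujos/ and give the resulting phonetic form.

/e/ meets the environment for rule 1 (before a voiced consonant) → [eː].
/n/ (between /e/ and /a/): no rule targets it → [n].
/a/ (between /n/ and /ɡ/) occurs before a voiced consonant → [aː] by rule 1.
/ɡ/ (between /a/ and /e/) is in the target of rule 2 but the environment (word-finally) is not met → [ɡ].
/e/ — between /ɡ/ and /f/; rule 1 does not apply here → [e].
/f/ (between /e/ and /l/) fails the environment for rule 4, so it stays [f].
/l/ — not in any rule's target class → [l].
/u/ meets the environment for rule 1 (before a voiced consonant) → [uː].
/j/ stays [j].
/o/ (between /j/ and /s/) is in the target of rule 1 but the environment (before a voiced consonant) is not met → [o].
/s/ (word-final) fails the environment for rule 4, so it stays [s].

[eːnaːɡefluːjos]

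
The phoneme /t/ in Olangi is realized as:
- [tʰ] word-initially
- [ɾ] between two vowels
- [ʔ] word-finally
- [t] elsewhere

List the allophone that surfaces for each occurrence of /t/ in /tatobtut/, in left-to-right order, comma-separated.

Occurrence 1 (position 1): word-initially → [tʰ].
Occurrence 2 (position 3): between two vowels → [ɾ].
Occurrence 3 (position 6): no conditioning environment matches → elsewhere allophone [t].
Occurrence 4 (position 8): word-finally → [ʔ].

[tʰ], [ɾ], [t], [ʔ]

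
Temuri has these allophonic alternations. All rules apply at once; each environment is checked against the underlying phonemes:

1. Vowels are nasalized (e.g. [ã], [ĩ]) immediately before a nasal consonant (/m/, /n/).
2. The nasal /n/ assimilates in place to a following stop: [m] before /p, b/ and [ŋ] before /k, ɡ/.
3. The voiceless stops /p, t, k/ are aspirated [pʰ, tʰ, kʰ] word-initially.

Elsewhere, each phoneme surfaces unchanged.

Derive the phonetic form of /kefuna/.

[kʰefũna]

/k/ (word-initial) occurs word-initially → [kʰ] by rule 3.
/e/ — between /k/ and /f/; rule 1 does not apply here → [e].
/f/ (between /e/ and /u/): no rule targets it → [f].
/u/ — between /f/ and /n/, before a nasal consonant — surfaces as [ũ] (rule 1).
/n/ — between /u/ and /a/; rule 2 does not apply here → [n].
/a/ — word-final; rule 1 does not apply here → [a].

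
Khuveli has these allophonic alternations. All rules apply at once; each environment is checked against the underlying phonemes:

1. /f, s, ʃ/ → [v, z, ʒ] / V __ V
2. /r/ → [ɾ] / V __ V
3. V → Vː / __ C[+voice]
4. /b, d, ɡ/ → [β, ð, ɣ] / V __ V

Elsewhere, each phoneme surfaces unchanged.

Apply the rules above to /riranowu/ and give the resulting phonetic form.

[riːɾaːnoːwu]

/r/ (word-initial) fails the environment for rule 2, so it stays [r].
Rule 3 applies to /i/ (between /r/ and /r/: before a voiced consonant) → [iː].
/r/ (between /i/ and /a/) occurs between two vowels → [ɾ] by rule 2.
/a/ — between /r/ and /n/, before a voiced consonant — surfaces as [aː] (rule 3).
/n/ stays [n].
Rule 3 applies to /o/ (between /n/ and /w/: before a voiced consonant) → [oː].
/w/ (between /o/ and /u/) is unaffected → [w].
/u/ (word-final) fails the environment for rule 3, so it stays [u].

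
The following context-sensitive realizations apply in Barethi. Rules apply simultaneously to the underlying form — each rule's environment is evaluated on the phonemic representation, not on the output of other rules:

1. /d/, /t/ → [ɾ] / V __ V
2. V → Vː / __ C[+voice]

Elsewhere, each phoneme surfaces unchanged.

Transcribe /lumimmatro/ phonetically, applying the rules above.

/u/ — between /l/ and /m/, before a voiced consonant — surfaces as [uː] (rule 2).
/i/ meets the environment for rule 2 (before a voiced consonant) → [iː].
/a/ — between /m/ and /t/; rule 2 does not apply here → [a].
/t/ (between /a/ and /r/): rule 1 targets it, but not between two vowels → unchanged [t].
/o/ (word-final) is in the target of rule 2 but the environment (before a voiced consonant) is not met → [o].

[luːmiːmmatro]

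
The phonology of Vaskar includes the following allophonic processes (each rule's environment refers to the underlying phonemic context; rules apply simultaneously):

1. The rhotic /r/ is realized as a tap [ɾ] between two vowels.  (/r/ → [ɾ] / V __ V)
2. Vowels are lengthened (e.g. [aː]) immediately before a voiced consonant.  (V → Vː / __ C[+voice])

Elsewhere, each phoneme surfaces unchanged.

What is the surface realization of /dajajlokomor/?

[daːjaːjlokoːmoːr]

/d/ (word-initial): no rule targets it → [d].
/a/ — between /d/ and /j/, before a voiced consonant — surfaces as [aː] (rule 2).
/j/ stays [j].
/a/ — between /j/ and /j/, before a voiced consonant — surfaces as [aː] (rule 2).
/j/ — not in any rule's target class → [j].
/l/ — not in any rule's target class → [l].
/o/ (between /l/ and /k/) fails the environment for rule 2, so it stays [o].
/k/ (between /o/ and /o/) is unaffected → [k].
/o/ — between /k/ and /m/, before a voiced consonant — surfaces as [oː] (rule 2).
/m/ (between /o/ and /o/): no rule targets it → [m].
/o/ (between /m/ and /r/): before a voiced consonant, so rule 2 applies → [oː].
/r/ (word-final): rule 1 targets it, but not between two vowels → unchanged [r].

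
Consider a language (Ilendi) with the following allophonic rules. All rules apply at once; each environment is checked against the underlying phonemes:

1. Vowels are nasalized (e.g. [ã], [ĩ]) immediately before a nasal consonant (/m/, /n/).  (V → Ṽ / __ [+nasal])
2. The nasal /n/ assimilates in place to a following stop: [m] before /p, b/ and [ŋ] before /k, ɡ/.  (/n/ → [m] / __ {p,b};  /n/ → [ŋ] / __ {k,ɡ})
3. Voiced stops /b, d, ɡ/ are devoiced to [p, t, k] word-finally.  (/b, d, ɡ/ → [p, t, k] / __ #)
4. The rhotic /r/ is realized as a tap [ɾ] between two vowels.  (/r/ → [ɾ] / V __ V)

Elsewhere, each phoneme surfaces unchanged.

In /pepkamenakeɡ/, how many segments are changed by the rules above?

Segments that undergo a rule: /a/ → [ã] (rule 1); /e/ → [ẽ] (rule 1); /ɡ/ → [k] (rule 3).
All other segments surface unchanged.

3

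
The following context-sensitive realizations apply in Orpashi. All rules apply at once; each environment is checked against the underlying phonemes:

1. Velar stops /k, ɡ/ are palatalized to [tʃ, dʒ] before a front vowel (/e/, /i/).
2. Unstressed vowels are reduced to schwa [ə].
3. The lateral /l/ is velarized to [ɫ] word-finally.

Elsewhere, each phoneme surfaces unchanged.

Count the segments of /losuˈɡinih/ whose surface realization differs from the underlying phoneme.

4

Segments that undergo a rule: /o/ → [ə] (rule 2); /u/ → [ə] (rule 2); /ɡ/ → [dʒ] (rule 1); /i/ → [ə] (rule 2).
All other segments surface unchanged.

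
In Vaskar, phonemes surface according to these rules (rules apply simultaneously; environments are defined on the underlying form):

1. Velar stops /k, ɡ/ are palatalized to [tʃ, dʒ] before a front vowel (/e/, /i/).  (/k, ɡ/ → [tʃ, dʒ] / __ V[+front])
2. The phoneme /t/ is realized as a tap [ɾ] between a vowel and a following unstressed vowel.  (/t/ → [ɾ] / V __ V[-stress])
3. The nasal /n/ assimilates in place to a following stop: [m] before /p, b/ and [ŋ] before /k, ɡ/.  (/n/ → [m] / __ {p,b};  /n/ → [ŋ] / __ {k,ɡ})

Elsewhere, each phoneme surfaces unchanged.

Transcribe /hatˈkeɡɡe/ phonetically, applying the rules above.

[hatˈtʃeɡdʒe]

/h/ (word-initial) is unaffected → [h].
/a/ — not in any rule's target class → [a].
/t/ (between /a/ and /k/) fails the environment for rule 2, so it stays [t].
/k/ meets the environment for rule 1 (before a front vowel) → [tʃ].
/e/ (between /k/ and /ɡ/) is unaffected → [e].
/ɡ/ (between /e/ and /ɡ/) fails the environment for rule 1, so it stays [ɡ].
/ɡ/ (between /ɡ/ and /e/): before a front vowel, so rule 1 applies → [dʒ].
/e/ stays [e].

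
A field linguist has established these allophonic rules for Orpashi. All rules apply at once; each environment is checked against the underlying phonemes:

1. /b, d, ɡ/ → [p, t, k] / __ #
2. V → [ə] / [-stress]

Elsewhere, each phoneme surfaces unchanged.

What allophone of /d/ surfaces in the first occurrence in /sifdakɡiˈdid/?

/d/ (between /f/ and /a/): rule 1 targets it, but not word-finally → unchanged [d].

[d]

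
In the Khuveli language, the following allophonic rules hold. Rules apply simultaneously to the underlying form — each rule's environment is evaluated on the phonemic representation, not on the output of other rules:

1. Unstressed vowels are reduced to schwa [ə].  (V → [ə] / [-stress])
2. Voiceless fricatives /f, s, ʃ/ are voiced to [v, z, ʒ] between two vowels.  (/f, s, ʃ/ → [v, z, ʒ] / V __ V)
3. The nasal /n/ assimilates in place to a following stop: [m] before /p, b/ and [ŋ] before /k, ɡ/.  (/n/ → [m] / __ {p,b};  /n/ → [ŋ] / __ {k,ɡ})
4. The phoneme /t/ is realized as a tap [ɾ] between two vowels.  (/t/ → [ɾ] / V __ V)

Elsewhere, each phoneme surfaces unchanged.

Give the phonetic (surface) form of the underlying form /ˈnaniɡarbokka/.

[ˈnanəɡərbəkkə]

/n/ (word-initial) fails the environment for rule 3, so it stays [n].
/a/ — between /n/ and /n/; rule 1 does not apply here → [a].
/n/ — between /a/ and /i/; rule 3 does not apply here → [n].
/i/ (between /n/ and /ɡ/): in an unstressed syllable, so rule 1 applies → [ə].
/ɡ/ — not in any rule's target class → [ɡ].
/a/ (between /ɡ/ and /r/): in an unstressed syllable, so rule 1 applies → [ə].
/r/ — not in any rule's target class → [r].
/b/ stays [b].
/o/ meets the environment for rule 1 (in an unstressed syllable) → [ə].
/k/ stays [k].
/k/ (between /k/ and /a/): no rule targets it → [k].
/a/ meets the environment for rule 1 (in an unstressed syllable) → [ə].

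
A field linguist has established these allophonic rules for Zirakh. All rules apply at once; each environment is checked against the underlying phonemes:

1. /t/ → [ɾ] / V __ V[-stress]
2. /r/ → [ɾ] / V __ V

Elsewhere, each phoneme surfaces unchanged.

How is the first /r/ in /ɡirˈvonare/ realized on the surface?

/r/ (between /i/ and /v/) fails the environment for rule 2, so it stays [r].

[r]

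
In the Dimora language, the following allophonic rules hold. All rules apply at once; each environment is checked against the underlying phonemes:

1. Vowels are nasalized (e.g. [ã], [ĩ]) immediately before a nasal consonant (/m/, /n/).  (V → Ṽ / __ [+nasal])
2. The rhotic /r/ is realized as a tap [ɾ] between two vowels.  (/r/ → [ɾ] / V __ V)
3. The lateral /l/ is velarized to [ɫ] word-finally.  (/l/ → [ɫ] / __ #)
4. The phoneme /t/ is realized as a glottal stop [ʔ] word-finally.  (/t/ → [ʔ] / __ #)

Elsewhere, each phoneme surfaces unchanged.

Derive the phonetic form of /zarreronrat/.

/z/ (word-initial): no rule targets it → [z].
/a/ (between /z/ and /r/) is in the target of rule 1 but the environment (before a nasal consonant) is not met → [a].
/r/ (between /a/ and /r/): rule 2 targets it, but not between two vowels → unchanged [r].
/r/ (between /r/ and /e/) fails the environment for rule 2, so it stays [r].
/e/ (between /r/ and /r/): rule 1 targets it, but not before a nasal consonant → unchanged [e].
Rule 2 applies to /r/ (between /e/ and /o/: between two vowels) → [ɾ].
/o/ meets the environment for rule 1 (before a nasal consonant) → [õ].
/n/ stays [n].
/r/ (between /n/ and /a/) fails the environment for rule 2, so it stays [r].
/a/ (between /r/ and /t/) fails the environment for rule 1, so it stays [a].
/t/ — word-final, word-finally — surfaces as [ʔ] (rule 4).

[zarreɾõnraʔ]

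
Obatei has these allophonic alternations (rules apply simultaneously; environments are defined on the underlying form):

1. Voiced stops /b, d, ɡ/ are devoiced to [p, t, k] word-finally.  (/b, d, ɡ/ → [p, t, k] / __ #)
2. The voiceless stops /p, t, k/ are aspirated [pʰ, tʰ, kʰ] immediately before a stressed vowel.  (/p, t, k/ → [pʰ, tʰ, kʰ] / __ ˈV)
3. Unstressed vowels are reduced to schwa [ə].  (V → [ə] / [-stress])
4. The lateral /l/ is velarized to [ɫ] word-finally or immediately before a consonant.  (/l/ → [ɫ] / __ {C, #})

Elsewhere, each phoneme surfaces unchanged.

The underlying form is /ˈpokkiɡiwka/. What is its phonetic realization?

/p/ — word-initial, immediately before a stressed vowel — surfaces as [pʰ] (rule 2).
/o/ (between /p/ and /k/) is in the target of rule 3 but the environment (in an unstressed syllable) is not met → [o].
/k/ (between /o/ and /k/): rule 2 targets it, but not immediately before a stressed vowel → unchanged [k].
/k/ — between /k/ and /i/; rule 2 does not apply here → [k].
/i/ (between /k/ and /ɡ/) occurs in an unstressed syllable → [ə] by rule 3.
/ɡ/ (between /i/ and /i/) fails the environment for rule 1, so it stays [ɡ].
/i/ — between /ɡ/ and /w/, in an unstressed syllable — surfaces as [ə] (rule 3).
/k/ (between /w/ and /a/): rule 2 targets it, but not immediately before a stressed vowel → unchanged [k].
/a/ (word-final) occurs in an unstressed syllable → [ə] by rule 3.

[ˈpʰokkəɡəwkə]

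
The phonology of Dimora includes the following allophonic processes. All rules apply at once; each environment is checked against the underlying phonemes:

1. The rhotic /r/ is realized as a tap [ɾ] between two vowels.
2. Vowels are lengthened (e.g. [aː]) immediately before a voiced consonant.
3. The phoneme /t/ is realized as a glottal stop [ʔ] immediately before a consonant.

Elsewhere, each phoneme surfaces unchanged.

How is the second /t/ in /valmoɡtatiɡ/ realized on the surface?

[t]

/t/ (between /a/ and /i/) fails the environment for rule 3, so it stays [t].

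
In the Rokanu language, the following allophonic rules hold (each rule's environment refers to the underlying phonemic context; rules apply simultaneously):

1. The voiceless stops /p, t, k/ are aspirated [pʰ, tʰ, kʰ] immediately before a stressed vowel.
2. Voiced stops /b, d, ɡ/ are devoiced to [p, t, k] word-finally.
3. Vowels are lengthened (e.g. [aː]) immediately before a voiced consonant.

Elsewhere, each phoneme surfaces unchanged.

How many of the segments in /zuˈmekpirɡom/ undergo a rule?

3

Segments that undergo a rule: /u/ → [uː] (rule 3); /i/ → [iː] (rule 3); /o/ → [oː] (rule 3).
All other segments surface unchanged.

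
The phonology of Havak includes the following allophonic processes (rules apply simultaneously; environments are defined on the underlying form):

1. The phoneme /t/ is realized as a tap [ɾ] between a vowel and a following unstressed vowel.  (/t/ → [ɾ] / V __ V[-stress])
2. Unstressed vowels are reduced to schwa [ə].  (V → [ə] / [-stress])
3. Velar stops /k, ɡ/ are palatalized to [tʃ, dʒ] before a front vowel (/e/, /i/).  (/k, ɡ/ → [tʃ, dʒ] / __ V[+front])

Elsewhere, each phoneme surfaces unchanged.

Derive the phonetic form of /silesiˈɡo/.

[sələsəˈɡo]

/s/ — not in any rule's target class → [s].
/i/ (between /s/ and /l/): in an unstressed syllable, so rule 2 applies → [ə].
/l/ (between /i/ and /e/) is unaffected → [l].
Rule 2 applies to /e/ (between /l/ and /s/: in an unstressed syllable) → [ə].
/s/ (between /e/ and /i/) is unaffected → [s].
Rule 2 applies to /i/ (between /s/ and /ɡ/: in an unstressed syllable) → [ə].
/ɡ/ — between /i/ and /o/; rule 3 does not apply here → [ɡ].
/o/ — word-final; rule 2 does not apply here → [o].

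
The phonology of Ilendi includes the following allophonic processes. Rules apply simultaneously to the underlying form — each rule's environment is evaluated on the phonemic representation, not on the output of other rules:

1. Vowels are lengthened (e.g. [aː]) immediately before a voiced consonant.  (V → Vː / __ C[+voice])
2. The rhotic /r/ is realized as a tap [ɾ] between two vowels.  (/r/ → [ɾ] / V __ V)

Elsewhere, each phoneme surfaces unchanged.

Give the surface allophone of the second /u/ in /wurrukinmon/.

[u]

/u/ (between /r/ and /k/): rule 1 targets it, but not before a voiced consonant → unchanged [u].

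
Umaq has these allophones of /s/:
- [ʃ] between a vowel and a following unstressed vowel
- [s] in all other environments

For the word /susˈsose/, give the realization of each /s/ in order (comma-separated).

[s], [s], [s], [ʃ]

Occurrence 1 (position 1): no conditioning environment matches → elsewhere allophone [s].
Occurrence 2 (position 3): no conditioning environment matches → elsewhere allophone [s].
Occurrence 3 (position 4): no conditioning environment matches → elsewhere allophone [s].
Occurrence 4 (position 6): between a vowel and a following unstressed vowel → [ʃ].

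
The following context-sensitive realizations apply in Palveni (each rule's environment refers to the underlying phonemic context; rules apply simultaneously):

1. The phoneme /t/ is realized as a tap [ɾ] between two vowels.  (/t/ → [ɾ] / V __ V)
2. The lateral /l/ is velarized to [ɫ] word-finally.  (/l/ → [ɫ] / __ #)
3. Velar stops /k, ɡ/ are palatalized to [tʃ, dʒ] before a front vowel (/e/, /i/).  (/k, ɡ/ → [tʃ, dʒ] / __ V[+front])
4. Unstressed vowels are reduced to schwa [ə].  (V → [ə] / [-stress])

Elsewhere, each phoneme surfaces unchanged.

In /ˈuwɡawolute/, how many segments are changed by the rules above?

5

Segments that undergo a rule: /a/ → [ə] (rule 4); /o/ → [ə] (rule 4); /u/ → [ə] (rule 4); /t/ → [ɾ] (rule 1); /e/ → [ə] (rule 4).
All other segments surface unchanged.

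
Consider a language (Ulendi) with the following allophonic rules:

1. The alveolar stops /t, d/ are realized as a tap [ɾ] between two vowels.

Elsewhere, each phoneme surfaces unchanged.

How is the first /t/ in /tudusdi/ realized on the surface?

/t/ (word-initial) is in the target of rule 1 but the environment (between two vowels) is not met → [t].

[t]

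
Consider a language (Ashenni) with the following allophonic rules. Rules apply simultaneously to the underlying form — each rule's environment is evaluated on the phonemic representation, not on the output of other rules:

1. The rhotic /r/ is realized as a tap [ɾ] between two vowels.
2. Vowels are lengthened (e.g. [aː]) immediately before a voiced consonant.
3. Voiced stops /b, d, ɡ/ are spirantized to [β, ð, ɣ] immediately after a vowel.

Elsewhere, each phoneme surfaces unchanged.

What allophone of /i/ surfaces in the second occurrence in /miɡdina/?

[iː]

/i/ — between /d/ and /n/, before a voiced consonant — surfaces as [iː] (rule 2).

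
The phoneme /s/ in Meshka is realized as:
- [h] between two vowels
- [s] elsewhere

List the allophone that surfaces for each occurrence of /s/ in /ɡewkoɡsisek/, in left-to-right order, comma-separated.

[s], [h]

Occurrence 1 (position 7): no conditioning environment matches → elsewhere allophone [s].
Occurrence 2 (position 9): between two vowels → [h].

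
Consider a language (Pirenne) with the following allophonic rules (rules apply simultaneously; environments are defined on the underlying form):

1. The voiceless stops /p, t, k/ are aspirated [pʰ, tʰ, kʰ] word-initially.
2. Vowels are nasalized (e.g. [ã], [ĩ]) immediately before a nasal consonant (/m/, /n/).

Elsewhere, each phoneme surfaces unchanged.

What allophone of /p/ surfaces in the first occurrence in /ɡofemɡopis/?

/p/ (between /o/ and /i/) fails the environment for rule 1, so it stays [p].

[p]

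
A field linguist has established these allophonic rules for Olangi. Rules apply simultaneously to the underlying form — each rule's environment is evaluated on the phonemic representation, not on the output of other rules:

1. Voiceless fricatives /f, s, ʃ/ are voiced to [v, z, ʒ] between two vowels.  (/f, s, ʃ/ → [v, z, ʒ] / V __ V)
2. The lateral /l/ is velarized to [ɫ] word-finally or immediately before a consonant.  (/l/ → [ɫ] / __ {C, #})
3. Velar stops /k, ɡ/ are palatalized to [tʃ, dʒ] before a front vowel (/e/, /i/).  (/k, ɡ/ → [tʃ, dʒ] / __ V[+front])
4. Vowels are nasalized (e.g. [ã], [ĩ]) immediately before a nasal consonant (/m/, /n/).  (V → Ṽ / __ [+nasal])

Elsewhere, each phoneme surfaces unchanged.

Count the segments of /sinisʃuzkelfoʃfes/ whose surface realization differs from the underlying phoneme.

Segments that undergo a rule: /i/ → [ĩ] (rule 4); /k/ → [tʃ] (rule 3); /l/ → [ɫ] (rule 2).
All other segments surface unchanged.

3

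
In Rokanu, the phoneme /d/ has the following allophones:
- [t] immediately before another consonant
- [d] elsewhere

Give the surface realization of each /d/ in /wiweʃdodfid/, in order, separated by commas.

Occurrence 1 (position 6): no conditioning environment matches → elsewhere allophone [d].
Occurrence 2 (position 8): immediately before another consonant → [t].
Occurrence 3 (position 11): no conditioning environment matches → elsewhere allophone [d].

[d], [t], [d]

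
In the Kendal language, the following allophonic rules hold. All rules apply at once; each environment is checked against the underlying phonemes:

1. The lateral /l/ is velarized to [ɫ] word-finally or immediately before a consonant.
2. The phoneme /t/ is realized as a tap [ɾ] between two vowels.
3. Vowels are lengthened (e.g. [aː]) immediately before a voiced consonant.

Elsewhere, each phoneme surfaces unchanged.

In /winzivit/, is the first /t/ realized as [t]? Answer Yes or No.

Yes

/t/ (word-final) is in the target of rule 2 but the environment (between two vowels) is not met → [t].
The actual realization is [t], which matches [t].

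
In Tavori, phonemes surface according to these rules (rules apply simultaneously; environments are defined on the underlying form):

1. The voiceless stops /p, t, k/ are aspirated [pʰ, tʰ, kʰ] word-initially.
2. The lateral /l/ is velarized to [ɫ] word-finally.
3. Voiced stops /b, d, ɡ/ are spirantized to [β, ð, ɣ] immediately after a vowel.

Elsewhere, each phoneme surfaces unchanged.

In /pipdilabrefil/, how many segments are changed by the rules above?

Segments that undergo a rule: /p/ → [pʰ] (rule 1); /b/ → [β] (rule 3); /l/ → [ɫ] (rule 2).
All other segments surface unchanged.

3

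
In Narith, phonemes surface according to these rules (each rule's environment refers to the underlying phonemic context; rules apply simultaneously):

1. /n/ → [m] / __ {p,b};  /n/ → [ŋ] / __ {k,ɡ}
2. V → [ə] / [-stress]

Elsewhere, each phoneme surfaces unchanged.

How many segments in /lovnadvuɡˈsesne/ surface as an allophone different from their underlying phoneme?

Segments that undergo a rule: /o/ → [ə] (rule 2); /a/ → [ə] (rule 2); /u/ → [ə] (rule 2); /e/ → [ə] (rule 2).
All other segments surface unchanged.

4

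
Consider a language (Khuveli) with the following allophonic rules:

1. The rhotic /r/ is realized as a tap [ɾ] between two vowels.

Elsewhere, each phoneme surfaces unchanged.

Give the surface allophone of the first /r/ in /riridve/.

[r]

/r/ (word-initial) is in the target of rule 1 but the environment (between two vowels) is not met → [r].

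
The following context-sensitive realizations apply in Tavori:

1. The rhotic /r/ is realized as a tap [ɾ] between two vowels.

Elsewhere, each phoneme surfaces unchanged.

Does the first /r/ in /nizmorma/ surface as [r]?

Yes

/r/ (between /o/ and /m/): rule 1 targets it, but not between two vowels → unchanged [r].
The actual realization is [r], which matches [r].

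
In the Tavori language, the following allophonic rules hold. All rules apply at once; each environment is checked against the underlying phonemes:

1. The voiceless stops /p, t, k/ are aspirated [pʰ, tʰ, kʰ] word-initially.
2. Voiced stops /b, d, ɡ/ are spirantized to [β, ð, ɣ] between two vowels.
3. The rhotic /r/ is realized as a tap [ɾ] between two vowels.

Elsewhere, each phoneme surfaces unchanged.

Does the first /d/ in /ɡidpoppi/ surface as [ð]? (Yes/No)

No

/d/ (between /i/ and /p/): rule 2 targets it, but not between two vowels → unchanged [d].
The actual realization is [d], not [ð].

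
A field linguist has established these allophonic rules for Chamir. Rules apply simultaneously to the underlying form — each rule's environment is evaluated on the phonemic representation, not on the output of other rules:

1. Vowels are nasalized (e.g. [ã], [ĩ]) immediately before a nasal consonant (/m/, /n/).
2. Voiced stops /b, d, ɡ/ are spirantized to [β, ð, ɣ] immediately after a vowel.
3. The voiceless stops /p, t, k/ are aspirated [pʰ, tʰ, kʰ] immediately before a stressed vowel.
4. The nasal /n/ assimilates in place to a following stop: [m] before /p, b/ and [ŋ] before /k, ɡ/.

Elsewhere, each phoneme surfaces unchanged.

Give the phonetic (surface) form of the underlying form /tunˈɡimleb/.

/t/ (word-initial) fails the environment for rule 3, so it stays [t].
Rule 1 applies to /u/ (between /t/ and /n/: before a nasal consonant) → [ũ].
Rule 4 applies to /n/ (between /u/ and /ɡ/: before a labial or velar stop) → [ŋ].
/ɡ/ (between /n/ and /i/): rule 2 targets it, but not immediately after a vowel → unchanged [ɡ].
/i/ (between /ɡ/ and /m/) occurs before a nasal consonant → [ĩ] by rule 1.
/m/ (between /i/ and /l/) is unaffected → [m].
/l/ stays [l].
/e/ (between /l/ and /b/) fails the environment for rule 1, so it stays [e].
/b/ — word-final, immediately after a vowel — surfaces as [β] (rule 2).

[tũŋˈɡĩmleβ]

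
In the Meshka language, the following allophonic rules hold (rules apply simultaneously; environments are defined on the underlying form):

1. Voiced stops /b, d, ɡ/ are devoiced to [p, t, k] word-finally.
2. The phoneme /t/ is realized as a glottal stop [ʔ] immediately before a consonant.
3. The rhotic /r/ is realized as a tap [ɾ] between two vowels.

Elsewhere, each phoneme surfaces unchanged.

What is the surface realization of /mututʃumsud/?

/m/ — not in any rule's target class → [m].
/u/ — not in any rule's target class → [u].
/t/ — between /u/ and /u/; rule 2 does not apply here → [t].
/u/ — not in any rule's target class → [u].
Rule 2 applies to /t/ (between /u/ and /ʃ/: immediately before a consonant) → [ʔ].
/ʃ/ (between /t/ and /u/): no rule targets it → [ʃ].
/u/ — not in any rule's target class → [u].
/m/ — not in any rule's target class → [m].
/s/ (between /m/ and /u/): no rule targets it → [s].
/u/ (between /s/ and /d/) is unaffected → [u].
/d/ meets the environment for rule 1 (word-finally) → [t].

[mutuʔʃumsut]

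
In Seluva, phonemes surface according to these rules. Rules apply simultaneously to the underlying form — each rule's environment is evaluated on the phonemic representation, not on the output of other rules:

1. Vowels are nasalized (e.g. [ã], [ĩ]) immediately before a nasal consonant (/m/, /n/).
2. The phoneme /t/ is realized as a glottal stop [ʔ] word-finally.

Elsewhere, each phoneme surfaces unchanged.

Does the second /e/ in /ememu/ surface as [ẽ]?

Yes

/e/ meets the environment for rule 1 (before a nasal consonant) → [ẽ].
The actual realization is [ẽ], which matches [ẽ].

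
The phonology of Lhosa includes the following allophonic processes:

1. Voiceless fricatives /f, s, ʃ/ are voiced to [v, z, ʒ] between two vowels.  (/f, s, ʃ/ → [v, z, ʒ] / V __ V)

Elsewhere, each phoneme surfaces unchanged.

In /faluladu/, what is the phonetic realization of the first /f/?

/f/ (word-initial) fails the environment for rule 1, so it stays [f].

[f]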